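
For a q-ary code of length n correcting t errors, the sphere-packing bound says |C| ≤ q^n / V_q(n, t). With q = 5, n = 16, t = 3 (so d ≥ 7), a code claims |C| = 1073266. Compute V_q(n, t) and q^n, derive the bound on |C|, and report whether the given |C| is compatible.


V_q(n, t) = 37825, q^n = 152587890625, Hamming bound = 4034048, |C| = 1073266 ≤ bound (satisfied).

Step 1: Compute V_q(n, t) = Σ_{j=0}^3 C(n, j) (q−1)^j.
  j = 0: C(16,0)·(4)^0 = 1·1 = 1.
  j = 1: C(16,1)·(4)^1 = 16·4 = 64.
  j = 2: C(16,2)·(4)^2 = 120·16 = 1920.
  j = 3: C(16,3)·(4)^3 = 560·64 = 35840.
  V_q(n, t) = 1 + 64 + 1920 + 35840 = 37825.
Step 2: q^n = 5^16 = 152587890625.
Step 3: Hamming bound ⌊q^n / V_q(n,t)⌋ = ⌊152587890625/37825⌋ = 4034048.
Step 4: Compare |C| = 1073266 to 4034048: satisfied.
The claimed |C| lies below the Hamming bound.


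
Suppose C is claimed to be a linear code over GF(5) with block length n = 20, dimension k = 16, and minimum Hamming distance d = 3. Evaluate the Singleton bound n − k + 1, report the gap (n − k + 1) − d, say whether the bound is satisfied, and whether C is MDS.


Singleton RHS = n − k + 1 = 5, slack = 2, bound satisfied, not MDS.

Singleton bound: d ≤ n − k + 1.
Here n = 20, k = 16, so n − k + 1 = 5.
Given d = 3, check d ≤ 5: YES.
Slack = (n − k + 1) − d = 2.
The code is NOT MDS (slack = 2 > 0).
Description: the claimed parameters are [20, 16, 3]_5; such a code would be non-MDS.


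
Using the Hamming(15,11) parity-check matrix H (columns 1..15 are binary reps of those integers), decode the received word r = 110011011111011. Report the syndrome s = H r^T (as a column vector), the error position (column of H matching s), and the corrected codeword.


s = (1, 1, 0, 1)^T, error position = 13, corrected codeword c = 110011011111111

Compute s = H r^T mod 2 one row at a time:
  s_1 = 1 + 1 + 1 + 1 + 1 + 0 + 1 + 1 = 7 ≡ 1 (mod 2).
  s_2 = 0 + 1 + 1 + 0 + 1 + 0 + 1 + 1 = 5 ≡ 1 (mod 2).
  s_3 = 1 + 0 + 1 + 0 + 1 + 1 + 1 + 1 = 6 ≡ 0 (mod 2).
  s_4 = 1 + 0 + 1 + 0 + 1 + 1 + 0 + 1 = 5 ≡ 1 (mod 2).
s = (1, 1, 0, 1)^T — this equals column 13 of H (binary 1101), so error is at position 13.
Correct: flip bit 13 of r = 110011011111011 to get c = 110011011111111.


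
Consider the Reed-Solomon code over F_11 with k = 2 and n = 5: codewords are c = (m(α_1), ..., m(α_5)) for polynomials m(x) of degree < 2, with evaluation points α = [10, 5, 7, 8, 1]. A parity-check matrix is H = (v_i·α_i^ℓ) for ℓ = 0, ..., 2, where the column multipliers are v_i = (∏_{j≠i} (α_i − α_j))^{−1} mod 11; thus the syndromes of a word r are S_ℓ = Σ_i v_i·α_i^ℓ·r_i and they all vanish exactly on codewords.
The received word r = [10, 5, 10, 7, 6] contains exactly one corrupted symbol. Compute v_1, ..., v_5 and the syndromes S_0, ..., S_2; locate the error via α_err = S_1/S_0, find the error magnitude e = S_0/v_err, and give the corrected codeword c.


S = (7, 4, 7), error at position 1, error magnitude e = 9, c = [1, 5, 10, 7, 6].

Step 1: column multipliers v_i = (∏_{j≠i}(α_i − α_j))^{−1} mod 11.
  i = 1 (α = 10): (10−5)(10−7)(10−8)(10−1) = 5·3·2·9 = 270 ≡ 6, so v_1 = 6^{−1} = 2 (mod 11).
  i = 2 (α = 5): (5−10)(5−7)(5−8)(5−1) = (−5)·(−2)·(−3)·4 = −120 ≡ 1, so v_2 = 1^{−1} = 1 (mod 11).
  i = 3 (α = 7): (7−10)(7−5)(7−8)(7−1) = (−3)·2·(−1)·6 = 36 ≡ 3, so v_3 = 3^{−1} = 4 (mod 11).
  i = 4 (α = 8): (8−10)(8−5)(8−7)(8−1) = (−2)·3·1·7 = −42 ≡ 2, so v_4 = 2^{−1} = 6 (mod 11).
  i = 5 (α = 1): (1−10)(1−5)(1−7)(1−8) = (−9)·(−4)·(−6)·(−7) = 1512 ≡ 5, so v_5 = 5^{−1} = 9 (mod 11).
  v = [2, 1, 4, 6, 9].
Step 2: syndromes of r = [10, 5, 10, 7, 6] (all sums mod 11).
  S_0 = Σ v_i r_i = 2·10 + 1·5 + 4·10 + 6·7 + 9·6 = 161 ≡ 7.
  S_1 = Σ v_i α_i r_i = 2·10·10 + 1·5·5 + 4·7·10 + 6·8·7 + 9·1·6 = 895 ≡ 4.
  α_i^2 mod 11 = [1, 3, 5, 9, 1].
  S_2 = Σ v_i α_i^2 r_i = 2·1·10 + 1·3·5 + 4·5·10 + 6·9·7 + 9·1·6 = 667 ≡ 7.
  S = (7, 4, 7) ≠ 0, so r is not a codeword (an error is present).
Step 3: locate the error. For a single error e at position i, S_ℓ = v_i·e·α_i^ℓ, so α_err = S_1/S_0.
  S_0^{−1} = 7^{−1} = 8 (mod 11), so α_err = 4·8 = 32 ≡ 10 = α_1. Error position i = 1.
  Consistency check: S_2/S_1 = 7·3 = 21 ≡ 10 = α_err ✓ (single-error assumption holds).
Step 4: error magnitude e = S_0/v_1 = S_0·∏_{j≠1}(α_1 − α_j) = 7·6 = 42 ≡ 9 (mod 11).
Step 5: correct position 1: c_1 = r_1 − e = 10 − 9 ≡ 1 (mod 11). Hence c = [1, 5, 10, 7, 6].
  Check: interpolating c through the α_i gives m(x) = 9 + 8·x (degree < 2) with m(α_i) = c_i for every i, so c is indeed a codeword.


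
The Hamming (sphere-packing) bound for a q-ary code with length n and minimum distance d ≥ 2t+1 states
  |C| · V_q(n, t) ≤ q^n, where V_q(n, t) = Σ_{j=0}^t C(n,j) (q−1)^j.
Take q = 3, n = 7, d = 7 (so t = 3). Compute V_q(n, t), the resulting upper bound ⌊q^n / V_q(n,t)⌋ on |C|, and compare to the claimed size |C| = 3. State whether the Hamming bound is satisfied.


V_q(n, t) = 379, q^n = 2187, Hamming bound = 5, |C| = 3 ≤ bound (satisfied).

Step 1: Compute V_q(n, t) = Σ_{j=0}^3 C(n, j) (q−1)^j.
  j = 0: C(7,0)·(2)^0 = 1·1 = 1.
  j = 1: C(7,1)·(2)^1 = 7·2 = 14.
  j = 2: C(7,2)·(2)^2 = 21·4 = 84.
  j = 3: C(7,3)·(2)^3 = 35·8 = 280.
  V_q(n, t) = 1 + 14 + 84 + 280 = 379.
Step 2: q^n = 3^7 = 2187.
Step 3: Hamming bound ⌊q^n / V_q(n,t)⌋ = ⌊2187/379⌋ = 5.
Step 4: Compare |C| = 3 to 5: satisfied.
The claimed |C| lies below the Hamming bound.


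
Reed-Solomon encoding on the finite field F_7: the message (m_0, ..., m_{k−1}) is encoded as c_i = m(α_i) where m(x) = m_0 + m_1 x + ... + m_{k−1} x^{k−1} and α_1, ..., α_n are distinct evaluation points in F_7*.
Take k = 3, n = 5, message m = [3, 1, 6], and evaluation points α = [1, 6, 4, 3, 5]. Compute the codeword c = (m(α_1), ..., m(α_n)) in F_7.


c = [3, 1, 5, 4, 4]

Message polynomial: m(x) = 3 + 1·x + 6·x^2 (mod 7).
For each evaluation point α_i, compute m(α_i) mod 7:
  α_1 = 1: Horner steps 6 → 0 → 3, so m(1) = 3.
  α_2 = 6: Horner steps 6 → 2 → 1, so m(6) = 1.
  α_3 = 4: Horner steps 6 → 4 → 5, so m(4) = 5.
  α_4 = 3: Horner steps 6 → 5 → 4, so m(3) = 4.
  α_5 = 5: Horner steps 6 → 3 → 4, so m(5) = 4.
Codeword c = [3, 1, 5, 4, 4] ∈ F_7^5.


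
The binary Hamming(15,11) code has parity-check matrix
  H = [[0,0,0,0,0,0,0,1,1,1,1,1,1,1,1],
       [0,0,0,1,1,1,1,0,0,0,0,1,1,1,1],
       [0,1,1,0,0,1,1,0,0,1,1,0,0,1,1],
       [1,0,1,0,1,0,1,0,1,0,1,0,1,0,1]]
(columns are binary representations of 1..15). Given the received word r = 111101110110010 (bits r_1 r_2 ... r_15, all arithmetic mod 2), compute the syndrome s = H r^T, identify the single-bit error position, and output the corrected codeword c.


s = (0, 0, 1, 0)^T, error position = 2, corrected codeword c = 101101110110010

Compute s = H r^T mod 2 one row at a time:
  s_1 = 1 + 0 + 1 + 1 + 0 + 0 + 1 + 0 = 4 ≡ 0 (mod 2).
  s_2 = 1 + 0 + 1 + 1 + 0 + 0 + 1 + 0 = 4 ≡ 0 (mod 2).
  s_3 = 1 + 1 + 1 + 1 + 1 + 1 + 1 + 0 = 7 ≡ 1 (mod 2).
  s_4 = 1 + 1 + 0 + 1 + 0 + 1 + 0 + 0 = 4 ≡ 0 (mod 2).
s = (0, 0, 1, 0)^T — this equals column 2 of H (binary 0010), so error is at position 2.
Correct: flip bit 2 of r = 111101110110010 to get c = 101101110110010.


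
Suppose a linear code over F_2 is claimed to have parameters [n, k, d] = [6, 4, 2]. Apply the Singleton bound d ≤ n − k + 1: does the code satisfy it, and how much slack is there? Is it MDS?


Singleton RHS = n − k + 1 = 3, slack = 1, bound satisfied, not MDS.

Singleton bound: d ≤ n − k + 1.
Here n = 6, k = 4, so n − k + 1 = 3.
Given d = 2, check d ≤ 3: YES.
Slack = (n − k + 1) − d = 1.
The code is NOT MDS (slack = 1 > 0).
Description: the claimed parameters are [6, 4, 2]_2; such a code would be non-MDS.


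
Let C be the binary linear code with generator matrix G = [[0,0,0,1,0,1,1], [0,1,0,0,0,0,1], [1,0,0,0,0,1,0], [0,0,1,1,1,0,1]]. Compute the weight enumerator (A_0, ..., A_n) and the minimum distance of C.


Weight distribution: A_0 = 1, A_2 = 2, A_3 = 6, A_4 = 3, A_5 = 2, A_6 = 2. Minimum distance d = 2.

Enumerate all 2^4 = 16 messages m ∈ F_2^4.
For each, compute codeword c = mG in F_2^7, then tally its weight.
  m = 0000 → c = 0000000, weight = 0.
  m = 1000 → c = 0001011, weight = 3.
  m = 0100 → c = 0100001, weight = 2.
  m = 1100 → c = 0101010, weight = 3.
  m = 0010 → c = 1000010, weight = 2.
  m = 1010 → c = 1001001, weight = 3.
  m = 0110 → c = 1100011, weight = 4.
  m = 1110 → c = 1101000, weight = 3.
  m = 0001 → c = 0011101, weight = 4.
  m = 1001 → c = 0010110, weight = 3.
  m = 0101 → c = 0111100, weight = 4.
  m = 1101 → c = 0110111, weight = 5.
  m = 0011 → c = 1011111, weight = 6.
  m = 1011 → c = 1010100, weight = 3.
  m = 0111 → c = 1111110, weight = 6.
  m = 1111 → c = 1110101, weight = 5.
Tally weights:
  weight 0: 1 codewords.
  weight 2: 2 codewords.
  weight 3: 6 codewords.
  weight 4: 3 codewords.
  weight 5: 2 codewords.
  weight 6: 2 codewords.
Minimum distance d = smallest w > 0 with A_w > 0 = 2.
Sanity: Σ A_w = 16 = 2^4 = 16 ✓.


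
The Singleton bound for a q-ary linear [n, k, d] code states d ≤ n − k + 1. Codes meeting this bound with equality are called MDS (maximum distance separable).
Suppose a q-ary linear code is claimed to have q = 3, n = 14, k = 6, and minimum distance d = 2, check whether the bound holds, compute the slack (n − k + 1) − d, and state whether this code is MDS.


Singleton RHS = n − k + 1 = 9, slack = 7, bound satisfied, not MDS.

Singleton bound: d ≤ n − k + 1.
Here n = 14, k = 6, so n − k + 1 = 9.
Given d = 2, check d ≤ 9: YES.
Slack = (n − k + 1) − d = 7.
The code is NOT MDS (slack = 7 > 0).
Description: the claimed parameters are [14, 6, 2]_3; such a code would be non-MDS.


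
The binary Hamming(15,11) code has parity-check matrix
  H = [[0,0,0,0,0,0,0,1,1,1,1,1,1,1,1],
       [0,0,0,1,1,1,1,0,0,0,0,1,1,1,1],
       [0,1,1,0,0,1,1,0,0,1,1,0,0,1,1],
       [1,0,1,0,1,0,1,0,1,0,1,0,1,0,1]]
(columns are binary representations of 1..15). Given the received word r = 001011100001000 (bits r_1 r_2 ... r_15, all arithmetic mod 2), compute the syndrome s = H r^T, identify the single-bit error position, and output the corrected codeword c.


s = (1, 0, 1, 1)^T, error position = 11, corrected codeword c = 001011100011000

Compute s = H r^T mod 2 one row at a time:
  s_1 = 0 + 0 + 0 + 0 + 1 + 0 + 0 + 0 = 1 ≡ 1 (mod 2).
  s_2 = 0 + 1 + 1 + 1 + 1 + 0 + 0 + 0 = 4 ≡ 0 (mod 2).
  s_3 = 0 + 1 + 1 + 1 + 0 + 0 + 0 + 0 = 3 ≡ 1 (mod 2).
  s_4 = 0 + 1 + 1 + 1 + 0 + 0 + 0 + 0 = 3 ≡ 1 (mod 2).
s = (1, 0, 1, 1)^T — this equals column 11 of H (binary 1011), so error is at position 11.
Correct: flip bit 11 of r = 001011100001000 to get c = 001011100011000.


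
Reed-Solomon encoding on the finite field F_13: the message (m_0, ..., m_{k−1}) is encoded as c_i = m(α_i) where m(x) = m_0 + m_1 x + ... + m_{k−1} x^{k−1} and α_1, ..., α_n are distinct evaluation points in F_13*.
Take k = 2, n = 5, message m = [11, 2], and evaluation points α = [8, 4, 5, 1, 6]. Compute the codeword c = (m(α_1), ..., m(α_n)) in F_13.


c = [1, 6, 8, 0, 10]

Message polynomial: m(x) = 11 + 2·x (mod 13).
For each evaluation point α_i, compute m(α_i) mod 13:
  α_1 = 8: Horner steps 2 → 1, so m(8) = 1.
  α_2 = 4: Horner steps 2 → 6, so m(4) = 6.
  α_3 = 5: Horner steps 2 → 8, so m(5) = 8.
  α_4 = 1: Horner steps 2 → 0, so m(1) = 0.
  α_5 = 6: Horner steps 2 → 10, so m(6) = 10.
Codeword c = [1, 6, 8, 0, 10] ∈ F_13^5.


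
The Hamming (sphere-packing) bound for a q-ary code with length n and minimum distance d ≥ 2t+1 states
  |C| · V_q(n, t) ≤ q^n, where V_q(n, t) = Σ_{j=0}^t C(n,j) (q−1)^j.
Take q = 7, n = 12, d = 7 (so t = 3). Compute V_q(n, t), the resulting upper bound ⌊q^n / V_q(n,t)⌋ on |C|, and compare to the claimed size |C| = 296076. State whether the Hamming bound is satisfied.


V_q(n, t) = 49969, q^n = 13841287201, Hamming bound = 276997, |C| = 296076 > bound (violated).

Step 1: Compute V_q(n, t) = Σ_{j=0}^3 C(n, j) (q−1)^j.
  j = 0: C(12,0)·(6)^0 = 1·1 = 1.
  j = 1: C(12,1)·(6)^1 = 12·6 = 72.
  j = 2: C(12,2)·(6)^2 = 66·36 = 2376.
  j = 3: C(12,3)·(6)^3 = 220·216 = 47520.
  V_q(n, t) = 1 + 72 + 2376 + 47520 = 49969.
Step 2: q^n = 7^12 = 13841287201.
Step 3: Hamming bound ⌊q^n / V_q(n,t)⌋ = ⌊13841287201/49969⌋ = 276997.
Step 4: Compare |C| = 296076 to 276997: violated.
The claimed |C| lies above the Hamming bound, so no 7-ary code of length 12 with d ≥ 7 can have 296076 codewords.


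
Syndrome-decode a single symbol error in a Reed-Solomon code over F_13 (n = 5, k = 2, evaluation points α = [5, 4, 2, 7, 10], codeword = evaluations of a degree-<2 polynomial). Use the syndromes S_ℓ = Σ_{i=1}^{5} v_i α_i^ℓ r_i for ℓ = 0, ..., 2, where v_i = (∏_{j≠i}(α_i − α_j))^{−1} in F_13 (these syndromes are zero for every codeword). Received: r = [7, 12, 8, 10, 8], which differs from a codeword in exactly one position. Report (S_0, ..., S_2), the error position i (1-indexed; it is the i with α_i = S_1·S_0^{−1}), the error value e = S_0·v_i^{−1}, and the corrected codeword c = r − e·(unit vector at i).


S = (2, 4, 8), error at position 3, error magnitude e = 12, c = [7, 12, 9, 10, 8].

Step 1: column multipliers v_i = (∏_{j≠i}(α_i − α_j))^{−1} mod 13.
  i = 1 (α = 5): (5−4)(5−2)(5−7)(5−10) = 1·3·(−2)·(−5) = 30 ≡ 4, so v_1 = 4^{−1} = 10 (mod 13).
  i = 2 (α = 4): (4−5)(4−2)(4−7)(4−10) = (−1)·2·(−3)·(−6) = −36 ≡ 3, so v_2 = 3^{−1} = 9 (mod 13).
  i = 3 (α = 2): (2−5)(2−4)(2−7)(2−10) = (−3)·(−2)·(−5)·(−8) = 240 ≡ 6, so v_3 = 6^{−1} = 11 (mod 13).
  i = 4 (α = 7): (7−5)(7−4)(7−2)(7−10) = 2·3·5·(−3) = −90 ≡ 1, so v_4 = 1^{−1} = 1 (mod 13).
  i = 5 (α = 10): (10−5)(10−4)(10−2)(10−7) = 5·6·8·3 = 720 ≡ 5, so v_5 = 5^{−1} = 8 (mod 13).
  v = [10, 9, 11, 1, 8].
Step 2: syndromes of r = [7, 12, 8, 10, 8] (all sums mod 13).
  S_0 = Σ v_i r_i = 10·7 + 9·12 + 11·8 + 1·10 + 8·8 = 340 ≡ 2.
  S_1 = Σ v_i α_i r_i = 10·5·7 + 9·4·12 + 11·2·8 + 1·7·10 + 8·10·8 = 1668 ≡ 4.
  α_i^2 mod 13 = [12, 3, 4, 10, 9].
  S_2 = Σ v_i α_i^2 r_i = 10·12·7 + 9·3·12 + 11·4·8 + 1·10·10 + 8·9·8 = 2192 ≡ 8.
  S = (2, 4, 8) ≠ 0, so r is not a codeword (an error is present).
Step 3: locate the error. For a single error e at position i, S_ℓ = v_i·e·α_i^ℓ, so α_err = S_1/S_0.
  S_0^{−1} = 2^{−1} = 7 (mod 13), so α_err = 4·7 = 28 ≡ 2 = α_3. Error position i = 3.
  Consistency check: S_2/S_1 = 8·10 = 80 ≡ 2 = α_err ✓ (single-error assumption holds).
Step 4: error magnitude e = S_0/v_3 = S_0·∏_{j≠3}(α_3 − α_j) = 2·6 = 12 ≡ 12 (mod 13).
Step 5: correct position 3: c_3 = r_3 − e = 8 − 12 ≡ 9 (mod 13). Hence c = [7, 12, 9, 10, 8].
  Check: interpolating c through the α_i gives m(x) = 6 + 8·x (degree < 2) with m(α_i) = c_i for every i, so c is indeed a codeword.


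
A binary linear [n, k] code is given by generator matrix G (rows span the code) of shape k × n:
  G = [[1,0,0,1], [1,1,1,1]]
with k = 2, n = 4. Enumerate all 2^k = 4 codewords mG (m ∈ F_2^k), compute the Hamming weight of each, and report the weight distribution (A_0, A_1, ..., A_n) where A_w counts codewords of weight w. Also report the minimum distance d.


Weight distribution: A_0 = 1, A_2 = 2, A_4 = 1. Minimum distance d = 2.

Enumerate all 2^2 = 4 messages m ∈ F_2^2.
For each, compute codeword c = mG in F_2^4, then tally its weight.
  m = 00 → c = 0000, weight = 0.
  m = 10 → c = 1001, weight = 2.
  m = 01 → c = 1111, weight = 4.
  m = 11 → c = 0110, weight = 2.
Tally weights:
  weight 0: 1 codewords.
  weight 2: 2 codewords.
  weight 4: 1 codewords.
Minimum distance d = smallest w > 0 with A_w > 0 = 2.
Sanity: Σ A_w = 4 = 2^2 = 4 ✓.


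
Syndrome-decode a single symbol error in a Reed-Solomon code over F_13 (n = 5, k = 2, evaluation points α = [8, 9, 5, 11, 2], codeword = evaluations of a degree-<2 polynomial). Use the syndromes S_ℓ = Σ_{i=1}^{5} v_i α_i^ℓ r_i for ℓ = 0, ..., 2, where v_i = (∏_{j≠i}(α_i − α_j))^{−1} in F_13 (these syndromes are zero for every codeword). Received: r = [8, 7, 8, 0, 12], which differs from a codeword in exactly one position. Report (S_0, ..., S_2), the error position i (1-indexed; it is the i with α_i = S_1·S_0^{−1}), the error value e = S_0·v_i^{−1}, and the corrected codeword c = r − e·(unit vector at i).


S = (2, 3, 11), error at position 1, error magnitude e = 4, c = [4, 7, 8, 0, 12].

Step 1: column multipliers v_i = (∏_{j≠i}(α_i − α_j))^{−1} mod 13.
  i = 1 (α = 8): (8−9)(8−5)(8−11)(8−2) = (−1)·3·(−3)·6 = 54 ≡ 2, so v_1 = 2^{−1} = 7 (mod 13).
  i = 2 (α = 9): (9−8)(9−5)(9−11)(9−2) = 1·4·(−2)·7 = −56 ≡ 9, so v_2 = 9^{−1} = 3 (mod 13).
  i = 3 (α = 5): (5−8)(5−9)(5−11)(5−2) = (−3)·(−4)·(−6)·3 = −216 ≡ 5, so v_3 = 5^{−1} = 8 (mod 13).
  i = 4 (α = 11): (11−8)(11−9)(11−5)(11−2) = 3·2·6·9 = 324 ≡ 12, so v_4 = 12^{−1} = 12 (mod 13).
  i = 5 (α = 2): (2−8)(2−9)(2−5)(2−11) = (−6)·(−7)·(−3)·(−9) = 1134 ≡ 3, so v_5 = 3^{−1} = 9 (mod 13).
  v = [7, 3, 8, 12, 9].
Step 2: syndromes of r = [8, 7, 8, 0, 12] (all sums mod 13).
  S_0 = Σ v_i r_i = 7·8 + 3·7 + 8·8 + 12·0 + 9·12 = 249 ≡ 2.
  S_1 = Σ v_i α_i r_i = 7·8·8 + 3·9·7 + 8·5·8 + 12·11·0 + 9·2·12 = 1173 ≡ 3.
  α_i^2 mod 13 = [12, 3, 12, 4, 4].
  S_2 = Σ v_i α_i^2 r_i = 7·12·8 + 3·3·7 + 8·12·8 + 12·4·0 + 9·4·12 = 1935 ≡ 11.
  S = (2, 3, 11) ≠ 0, so r is not a codeword (an error is present).
Step 3: locate the error. For a single error e at position i, S_ℓ = v_i·e·α_i^ℓ, so α_err = S_1/S_0.
  S_0^{−1} = 2^{−1} = 7 (mod 13), so α_err = 3·7 = 21 ≡ 8 = α_1. Error position i = 1.
  Consistency check: S_2/S_1 = 11·9 = 99 ≡ 8 = α_err ✓ (single-error assumption holds).
Step 4: error magnitude e = S_0/v_1 = S_0·∏_{j≠1}(α_1 − α_j) = 2·2 = 4 ≡ 4 (mod 13).
Step 5: correct position 1: c_1 = r_1 − e = 8 − 4 ≡ 4 (mod 13). Hence c = [4, 7, 8, 0, 12].
  Check: interpolating c through the α_i gives m(x) = 6 + 3·x (degree < 2) with m(α_i) = c_i for every i, so c is indeed a codeword.


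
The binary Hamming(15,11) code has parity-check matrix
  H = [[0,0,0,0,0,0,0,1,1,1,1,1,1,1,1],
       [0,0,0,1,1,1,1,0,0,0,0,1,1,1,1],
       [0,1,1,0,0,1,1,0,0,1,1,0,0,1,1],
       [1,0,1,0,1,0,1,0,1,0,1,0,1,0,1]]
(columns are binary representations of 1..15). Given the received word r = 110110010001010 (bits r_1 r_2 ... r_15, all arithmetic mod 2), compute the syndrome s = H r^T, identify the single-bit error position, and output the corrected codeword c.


s = (1, 0, 0, 0)^T, error position = 8, corrected codeword c = 110110000001010

Compute s = H r^T mod 2 one row at a time:
  s_1 = 1 + 0 + 0 + 0 + 1 + 0 + 1 + 0 = 3 ≡ 1 (mod 2).
  s_2 = 1 + 1 + 0 + 0 + 1 + 0 + 1 + 0 = 4 ≡ 0 (mod 2).
  s_3 = 1 + 0 + 0 + 0 + 0 + 0 + 1 + 0 = 2 ≡ 0 (mod 2).
  s_4 = 1 + 0 + 1 + 0 + 0 + 0 + 0 + 0 = 2 ≡ 0 (mod 2).
s = (1, 0, 0, 0)^T — this equals column 8 of H (binary 1000), so error is at position 8.
Correct: flip bit 8 of r = 110110010001010 to get c = 110110000001010.


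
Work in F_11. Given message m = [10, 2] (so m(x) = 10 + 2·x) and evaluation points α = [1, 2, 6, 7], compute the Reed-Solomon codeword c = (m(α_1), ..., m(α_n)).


c = [1, 3, 0, 2]

Message polynomial: m(x) = 10 + 2·x (mod 11).
For each evaluation point α_i, compute m(α_i) mod 11:
  α_1 = 1: Horner steps 2 → 1, so m(1) = 1.
  α_2 = 2: Horner steps 2 → 3, so m(2) = 3.
  α_3 = 6: Horner steps 2 → 0, so m(6) = 0.
  α_4 = 7: Horner steps 2 → 2, so m(7) = 2.
Codeword c = [1, 3, 0, 2] ∈ F_11^4.


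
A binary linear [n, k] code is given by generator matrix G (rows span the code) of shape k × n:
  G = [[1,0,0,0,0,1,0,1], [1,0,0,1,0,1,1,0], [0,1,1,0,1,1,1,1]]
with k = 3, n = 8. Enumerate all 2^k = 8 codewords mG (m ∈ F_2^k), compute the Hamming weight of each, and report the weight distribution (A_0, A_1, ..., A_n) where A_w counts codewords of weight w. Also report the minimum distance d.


Weight distribution: A_0 = 1, A_3 = 2, A_4 = 1, A_5 = 2, A_6 = 2. Minimum distance d = 3.

Enumerate all 2^3 = 8 messages m ∈ F_2^3.
For each, compute codeword c = mG in F_2^8, then tally its weight.
  m = 000 → c = 00000000, weight = 0.
  m = 100 → c = 10000101, weight = 3.
  m = 010 → c = 10010110, weight = 4.
  m = 110 → c = 00010011, weight = 3.
  m = 001 → c = 01101111, weight = 6.
  m = 101 → c = 11101010, weight = 5.
  m = 011 → c = 11111001, weight = 6.
  m = 111 → c = 01111100, weight = 5.
Tally weights:
  weight 0: 1 codewords.
  weight 3: 2 codewords.
  weight 4: 1 codewords.
  weight 5: 2 codewords.
  weight 6: 2 codewords.
Minimum distance d = smallest w > 0 with A_w > 0 = 3.
Sanity: Σ A_w = 8 = 2^3 = 8 ✓.


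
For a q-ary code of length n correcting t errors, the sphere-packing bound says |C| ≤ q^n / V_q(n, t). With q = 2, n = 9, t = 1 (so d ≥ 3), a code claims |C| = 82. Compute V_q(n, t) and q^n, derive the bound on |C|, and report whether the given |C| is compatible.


V_q(n, t) = 10, q^n = 512, Hamming bound = 51, |C| = 82 > bound (violated).

Step 1: Compute V_q(n, t) = Σ_{j=0}^1 C(n, j) (q−1)^j.
  j = 0: C(9,0)·(1)^0 = 1·1 = 1.
  j = 1: C(9,1)·(1)^1 = 9·1 = 9.
  V_q(n, t) = 1 + 9 = 10.
Step 2: q^n = 2^9 = 512.
Step 3: Hamming bound ⌊q^n / V_q(n,t)⌋ = ⌊512/10⌋ = 51.
Step 4: Compare |C| = 82 to 51: violated.
The claimed |C| lies above the Hamming bound, so no 2-ary code of length 9 with d ≥ 3 can have 82 codewords.


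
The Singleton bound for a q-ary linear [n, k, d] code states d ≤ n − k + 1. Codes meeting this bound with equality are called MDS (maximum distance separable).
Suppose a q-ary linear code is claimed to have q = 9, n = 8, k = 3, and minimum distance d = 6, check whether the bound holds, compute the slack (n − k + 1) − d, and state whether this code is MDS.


Singleton RHS = n − k + 1 = 6, slack = 0, bound satisfied, MDS.

Singleton bound: d ≤ n − k + 1.
Here n = 8, k = 3, so n − k + 1 = 6.
Given d = 6, check d ≤ 6: YES.
Slack = (n − k + 1) − d = 0.
The code is MDS (slack = 0).
Description: the claimed parameters are [8, 3, 6]_9; such a code would be MDS (meets Singleton bound).


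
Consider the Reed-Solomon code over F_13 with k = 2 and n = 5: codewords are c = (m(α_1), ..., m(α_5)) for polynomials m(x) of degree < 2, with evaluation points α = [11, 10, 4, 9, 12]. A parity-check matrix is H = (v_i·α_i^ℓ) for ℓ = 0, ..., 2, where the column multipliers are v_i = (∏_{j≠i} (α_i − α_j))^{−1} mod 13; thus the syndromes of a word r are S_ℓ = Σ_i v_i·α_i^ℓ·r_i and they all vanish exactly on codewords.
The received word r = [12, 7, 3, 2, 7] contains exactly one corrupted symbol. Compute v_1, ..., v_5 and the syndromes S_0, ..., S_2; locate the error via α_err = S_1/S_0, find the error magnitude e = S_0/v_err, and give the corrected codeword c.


S = (9, 4, 9), error at position 5, error magnitude e = 3, c = [12, 7, 3, 2, 4].

Step 1: column multipliers v_i = (∏_{j≠i}(α_i − α_j))^{−1} mod 13.
  i = 1 (α = 11): (11−10)(11−4)(11−9)(11−12) = 1·7·2·(−1) = −14 ≡ 12, so v_1 = 12^{−1} = 12 (mod 13).
  i = 2 (α = 10): (10−11)(10−4)(10−9)(10−12) = (−1)·6·1·(−2) = 12 ≡ 12, so v_2 = 12^{−1} = 12 (mod 13).
  i = 3 (α = 4): (4−11)(4−10)(4−9)(4−12) = (−7)·(−6)·(−5)·(−8) = 1680 ≡ 3, so v_3 = 3^{−1} = 9 (mod 13).
  i = 4 (α = 9): (9−11)(9−10)(9−4)(9−12) = (−2)·(−1)·5·(−3) = −30 ≡ 9, so v_4 = 9^{−1} = 3 (mod 13).
  i = 5 (α = 12): (12−11)(12−10)(12−4)(12−9) = 1·2·8·3 = 48 ≡ 9, so v_5 = 9^{−1} = 3 (mod 13).
  v = [12, 12, 9, 3, 3].
Step 2: syndromes of r = [12, 7, 3, 2, 7] (all sums mod 13).
  S_0 = Σ v_i r_i = 12·12 + 12·7 + 9·3 + 3·2 + 3·7 = 282 ≡ 9.
  S_1 = Σ v_i α_i r_i = 12·11·12 + 12·10·7 + 9·4·3 + 3·9·2 + 3·12·7 = 2838 ≡ 4.
  α_i^2 mod 13 = [4, 9, 3, 3, 1].
  S_2 = Σ v_i α_i^2 r_i = 12·4·12 + 12·9·7 + 9·3·3 + 3·3·2 + 3·1·7 = 1452 ≡ 9.
  S = (9, 4, 9) ≠ 0, so r is not a codeword (an error is present).
Step 3: locate the error. For a single error e at position i, S_ℓ = v_i·e·α_i^ℓ, so α_err = S_1/S_0.
  S_0^{−1} = 9^{−1} = 3 (mod 13), so α_err = 4·3 = 12 ≡ 12 = α_5. Error position i = 5.
  Consistency check: S_2/S_1 = 9·10 = 90 ≡ 12 = α_err ✓ (single-error assumption holds).
Step 4: error magnitude e = S_0/v_5 = S_0·∏_{j≠5}(α_5 − α_j) = 9·9 = 81 ≡ 3 (mod 13).
Step 5: correct position 5: c_5 = r_5 − e = 7 − 3 ≡ 4 (mod 13). Hence c = [12, 7, 3, 2, 4].
  Check: interpolating c through the α_i gives m(x) = 9 + 5·x (degree < 2) with m(α_i) = c_i for every i, so c is indeed a codeword.


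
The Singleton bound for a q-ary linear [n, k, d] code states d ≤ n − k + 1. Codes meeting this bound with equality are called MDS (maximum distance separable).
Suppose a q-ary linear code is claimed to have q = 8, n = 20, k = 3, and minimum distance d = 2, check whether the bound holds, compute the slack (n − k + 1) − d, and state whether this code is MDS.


Singleton RHS = n − k + 1 = 18, slack = 16, bound satisfied, not MDS.

Singleton bound: d ≤ n − k + 1.
Here n = 20, k = 3, so n − k + 1 = 18.
Given d = 2, check d ≤ 18: YES.
Slack = (n − k + 1) − d = 16.
The code is NOT MDS (slack = 16 > 0).
Description: the claimed parameters are [20, 3, 2]_8; such a code would be non-MDS.


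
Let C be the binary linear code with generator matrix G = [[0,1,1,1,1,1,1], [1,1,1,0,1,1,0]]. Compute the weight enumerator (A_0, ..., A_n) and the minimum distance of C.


Weight distribution: A_0 = 1, A_3 = 1, A_5 = 1, A_6 = 1. Minimum distance d = 3.

Enumerate all 2^2 = 4 messages m ∈ F_2^2.
For each, compute codeword c = mG in F_2^7, then tally its weight.
  m = 00 → c = 0000000, weight = 0.
  m = 10 → c = 0111111, weight = 6.
  m = 01 → c = 1110110, weight = 5.
  m = 11 → c = 1001001, weight = 3.
Tally weights:
  weight 0: 1 codewords.
  weight 3: 1 codewords.
  weight 5: 1 codewords.
  weight 6: 1 codewords.
Minimum distance d = smallest w > 0 with A_w > 0 = 3.
Sanity: Σ A_w = 4 = 2^2 = 4 ✓.


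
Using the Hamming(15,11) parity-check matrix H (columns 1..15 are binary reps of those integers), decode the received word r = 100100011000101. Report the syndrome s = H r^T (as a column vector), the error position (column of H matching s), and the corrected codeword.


s = (0, 1, 1, 0)^T, error position = 6, corrected codeword c = 100101011000101

Compute s = H r^T mod 2 one row at a time:
  s_1 = 1 + 1 + 0 + 0 + 0 + 1 + 0 + 1 = 4 ≡ 0 (mod 2).
  s_2 = 1 + 0 + 0 + 0 + 0 + 1 + 0 + 1 = 3 ≡ 1 (mod 2).
  s_3 = 0 + 0 + 0 + 0 + 0 + 0 + 0 + 1 = 1 ≡ 1 (mod 2).
  s_4 = 1 + 0 + 0 + 0 + 1 + 0 + 1 + 1 = 4 ≡ 0 (mod 2).
s = (0, 1, 1, 0)^T — this equals column 6 of H (binary 0110), so error is at position 6.
Correct: flip bit 6 of r = 100100011000101 to get c = 100101011000101.


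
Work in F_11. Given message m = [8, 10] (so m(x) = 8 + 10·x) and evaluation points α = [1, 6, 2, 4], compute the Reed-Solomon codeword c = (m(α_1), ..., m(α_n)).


c = [7, 2, 6, 4]

Message polynomial: m(x) = 8 + 10·x (mod 11).
For each evaluation point α_i, compute m(α_i) mod 11:
  α_1 = 1: Horner steps 10 → 7, so m(1) = 7.
  α_2 = 6: Horner steps 10 → 2, so m(6) = 2.
  α_3 = 2: Horner steps 10 → 6, so m(2) = 6.
  α_4 = 4: Horner steps 10 → 4, so m(4) = 4.
Codeword c = [7, 2, 6, 4] ∈ F_11^4.


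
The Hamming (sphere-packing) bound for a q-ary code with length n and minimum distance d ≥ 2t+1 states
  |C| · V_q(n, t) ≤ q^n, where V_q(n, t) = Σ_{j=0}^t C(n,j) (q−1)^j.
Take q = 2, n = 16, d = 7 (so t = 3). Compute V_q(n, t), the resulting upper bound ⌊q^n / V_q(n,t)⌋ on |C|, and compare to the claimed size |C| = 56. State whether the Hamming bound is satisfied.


V_q(n, t) = 697, q^n = 65536, Hamming bound = 94, |C| = 56 ≤ bound (satisfied).

Step 1: Compute V_q(n, t) = Σ_{j=0}^3 C(n, j) (q−1)^j.
  j = 0: C(16,0)·(1)^0 = 1·1 = 1.
  j = 1: C(16,1)·(1)^1 = 16·1 = 16.
  j = 2: C(16,2)·(1)^2 = 120·1 = 120.
  j = 3: C(16,3)·(1)^3 = 560·1 = 560.
  V_q(n, t) = 1 + 16 + 120 + 560 = 697.
Step 2: q^n = 2^16 = 65536.
Step 3: Hamming bound ⌊q^n / V_q(n,t)⌋ = ⌊65536/697⌋ = 94.
Step 4: Compare |C| = 56 to 94: satisfied.
The claimed |C| lies below the Hamming bound.


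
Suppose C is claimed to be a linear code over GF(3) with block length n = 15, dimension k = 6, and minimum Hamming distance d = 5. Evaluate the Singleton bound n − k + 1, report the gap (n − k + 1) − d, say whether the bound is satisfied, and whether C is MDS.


Singleton RHS = n − k + 1 = 10, slack = 5, bound satisfied, not MDS.

Singleton bound: d ≤ n − k + 1.
Here n = 15, k = 6, so n − k + 1 = 10.
Given d = 5, check d ≤ 10: YES.
Slack = (n − k + 1) − d = 5.
The code is NOT MDS (slack = 5 > 0).
Description: the claimed parameters are [15, 6, 5]_3; such a code would be non-MDS.


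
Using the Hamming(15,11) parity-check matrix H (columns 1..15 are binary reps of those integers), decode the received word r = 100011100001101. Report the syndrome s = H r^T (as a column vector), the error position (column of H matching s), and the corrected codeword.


s = (1, 0, 1, 1)^T, error position = 11, corrected codeword c = 100011100011101

Compute s = H r^T mod 2 one row at a time:
  s_1 = 0 + 0 + 0 + 0 + 1 + 1 + 0 + 1 = 3 ≡ 1 (mod 2).
  s_2 = 0 + 1 + 1 + 1 + 1 + 1 + 0 + 1 = 6 ≡ 0 (mod 2).
  s_3 = 0 + 0 + 1 + 1 + 0 + 0 + 0 + 1 = 3 ≡ 1 (mod 2).
  s_4 = 1 + 0 + 1 + 1 + 0 + 0 + 1 + 1 = 5 ≡ 1 (mod 2).
s = (1, 0, 1, 1)^T — this equals column 11 of H (binary 1011), so error is at position 11.
Correct: flip bit 11 of r = 100011100001101 to get c = 100011100011101.


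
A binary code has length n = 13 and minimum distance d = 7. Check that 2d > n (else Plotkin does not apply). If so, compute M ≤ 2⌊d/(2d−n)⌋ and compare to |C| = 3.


Plotkin bound M ≤ 14; given |C| = 3 ≤ bound (satisfied).

Check applicability: 2d = 14, n = 13.
2d − n = 1 > 0, so Plotkin applies.
Compute d/(2d−n) = 7/1 ≈ 7.0000.
⌊d/(2d−n)⌋ = 7.
Plotkin bound: M ≤ 2·7 = 14.
Given |C| = 3, check: satisfied.
This |C| is below the Plotkin bound.


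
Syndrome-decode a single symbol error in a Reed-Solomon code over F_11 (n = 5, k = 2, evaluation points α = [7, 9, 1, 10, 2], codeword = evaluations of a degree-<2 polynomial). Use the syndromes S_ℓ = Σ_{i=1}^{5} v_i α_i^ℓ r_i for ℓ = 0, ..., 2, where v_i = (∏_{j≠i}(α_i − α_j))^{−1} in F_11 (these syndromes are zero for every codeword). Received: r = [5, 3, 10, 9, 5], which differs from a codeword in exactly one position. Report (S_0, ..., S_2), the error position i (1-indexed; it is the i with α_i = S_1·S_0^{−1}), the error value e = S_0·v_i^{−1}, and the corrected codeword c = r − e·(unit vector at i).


S = (9, 8, 1), error at position 1, error magnitude e = 3, c = [2, 3, 10, 9, 5].

Step 1: column multipliers v_i = (∏_{j≠i}(α_i − α_j))^{−1} mod 11.
  i = 1 (α = 7): (7−9)(7−1)(7−10)(7−2) = (−2)·6·(−3)·5 = 180 ≡ 4, so v_1 = 4^{−1} = 3 (mod 11).
  i = 2 (α = 9): (9−7)(9−1)(9−10)(9−2) = 2·8·(−1)·7 = −112 ≡ 9, so v_2 = 9^{−1} = 5 (mod 11).
  i = 3 (α = 1): (1−7)(1−9)(1−10)(1−2) = (−6)·(−8)·(−9)·(−1) = 432 ≡ 3, so v_3 = 3^{−1} = 4 (mod 11).
  i = 4 (α = 10): (10−7)(10−9)(10−1)(10−2) = 3·1·9·8 = 216 ≡ 7, so v_4 = 7^{−1} = 8 (mod 11).
  i = 5 (α = 2): (2−7)(2−9)(2−1)(2−10) = (−5)·(−7)·1·(−8) = −280 ≡ 6, so v_5 = 6^{−1} = 2 (mod 11).
  v = [3, 5, 4, 8, 2].
Step 2: syndromes of r = [5, 3, 10, 9, 5] (all sums mod 11).
  S_0 = Σ v_i r_i = 3·5 + 5·3 + 4·10 + 8·9 + 2·5 = 152 ≡ 9.
  S_1 = Σ v_i α_i r_i = 3·7·5 + 5·9·3 + 4·1·10 + 8·10·9 + 2·2·5 = 1020 ≡ 8.
  α_i^2 mod 11 = [5, 4, 1, 1, 4].
  S_2 = Σ v_i α_i^2 r_i = 3·5·5 + 5·4·3 + 4·1·10 + 8·1·9 + 2·4·5 = 287 ≡ 1.
  S = (9, 8, 1) ≠ 0, so r is not a codeword (an error is present).
Step 3: locate the error. For a single error e at position i, S_ℓ = v_i·e·α_i^ℓ, so α_err = S_1/S_0.
  S_0^{−1} = 9^{−1} = 5 (mod 11), so α_err = 8·5 = 40 ≡ 7 = α_1. Error position i = 1.
  Consistency check: S_2/S_1 = 1·7 = 7 ≡ 7 = α_err ✓ (single-error assumption holds).
Step 4: error magnitude e = S_0/v_1 = S_0·∏_{j≠1}(α_1 − α_j) = 9·4 = 36 ≡ 3 (mod 11).
Step 5: correct position 1: c_1 = r_1 − e = 5 − 3 ≡ 2 (mod 11). Hence c = [2, 3, 10, 9, 5].
  Check: interpolating c through the α_i gives m(x) = 4 + 6·x (degree < 2) with m(α_i) = c_i for every i, so c is indeed a codeword.


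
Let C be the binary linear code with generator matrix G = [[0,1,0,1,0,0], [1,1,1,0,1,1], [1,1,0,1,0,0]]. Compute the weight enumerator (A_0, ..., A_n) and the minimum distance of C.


Weight distribution: A_0 = 1, A_1 = 1, A_2 = 1, A_3 = 1, A_4 = 2, A_5 = 2. Minimum distance d = 1.

Enumerate all 2^3 = 8 messages m ∈ F_2^3.
For each, compute codeword c = mG in F_2^6, then tally its weight.
  m = 000 → c = 000000, weight = 0.
  m = 100 → c = 010100, weight = 2.
  m = 010 → c = 111011, weight = 5.
  m = 110 → c = 101111, weight = 5.
  m = 001 → c = 110100, weight = 3.
  m = 101 → c = 100000, weight = 1.
  m = 011 → c = 001111, weight = 4.
  m = 111 → c = 011011, weight = 4.
Tally weights:
  weight 0: 1 codewords.
  weight 1: 1 codewords.
  weight 2: 1 codewords.
  weight 3: 1 codewords.
  weight 4: 2 codewords.
  weight 5: 2 codewords.
Minimum distance d = smallest w > 0 with A_w > 0 = 1.
Sanity: Σ A_w = 8 = 2^3 = 8 ✓.


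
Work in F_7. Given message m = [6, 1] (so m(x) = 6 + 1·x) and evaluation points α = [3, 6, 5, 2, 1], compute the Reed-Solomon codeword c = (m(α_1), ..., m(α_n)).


c = [2, 5, 4, 1, 0]

Message polynomial: m(x) = 6 + 1·x (mod 7).
For each evaluation point α_i, compute m(α_i) mod 7:
  α_1 = 3: Horner steps 1 → 2, so m(3) = 2.
  α_2 = 6: Horner steps 1 → 5, so m(6) = 5.
  α_3 = 5: Horner steps 1 → 4, so m(5) = 4.
  α_4 = 2: Horner steps 1 → 1, so m(2) = 1.
  α_5 = 1: Horner steps 1 → 0, so m(1) = 0.
Codeword c = [2, 5, 4, 1, 0] ∈ F_7^5.


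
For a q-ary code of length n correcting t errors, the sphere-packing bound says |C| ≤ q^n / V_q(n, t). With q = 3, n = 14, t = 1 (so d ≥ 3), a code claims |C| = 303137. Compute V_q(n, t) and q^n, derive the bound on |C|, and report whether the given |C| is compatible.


V_q(n, t) = 29, q^n = 4782969, Hamming bound = 164929, |C| = 303137 > bound (violated).

Step 1: Compute V_q(n, t) = Σ_{j=0}^1 C(n, j) (q−1)^j.
  j = 0: C(14,0)·(2)^0 = 1·1 = 1.
  j = 1: C(14,1)·(2)^1 = 14·2 = 28.
  V_q(n, t) = 1 + 28 = 29.
Step 2: q^n = 3^14 = 4782969.
Step 3: Hamming bound ⌊q^n / V_q(n,t)⌋ = ⌊4782969/29⌋ = 164929.
Step 4: Compare |C| = 303137 to 164929: violated.
The claimed |C| lies above the Hamming bound, so no 3-ary code of length 14 with d ≥ 3 can have 303137 codewords.


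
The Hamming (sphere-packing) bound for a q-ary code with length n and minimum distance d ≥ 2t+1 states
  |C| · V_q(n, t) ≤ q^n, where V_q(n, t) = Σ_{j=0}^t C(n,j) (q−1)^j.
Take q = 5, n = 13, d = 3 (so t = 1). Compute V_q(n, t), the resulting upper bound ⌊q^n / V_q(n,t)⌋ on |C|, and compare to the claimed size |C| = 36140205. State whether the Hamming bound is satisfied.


V_q(n, t) = 53, q^n = 1220703125, Hamming bound = 23032134, |C| = 36140205 > bound (violated).

Step 1: Compute V_q(n, t) = Σ_{j=0}^1 C(n, j) (q−1)^j.
  j = 0: C(13,0)·(4)^0 = 1·1 = 1.
  j = 1: C(13,1)·(4)^1 = 13·4 = 52.
  V_q(n, t) = 1 + 52 = 53.
Step 2: q^n = 5^13 = 1220703125.
Step 3: Hamming bound ⌊q^n / V_q(n,t)⌋ = ⌊1220703125/53⌋ = 23032134.
Step 4: Compare |C| = 36140205 to 23032134: violated.
The claimed |C| lies above the Hamming bound, so no 5-ary code of length 13 with d ≥ 3 can have 36140205 codewords.


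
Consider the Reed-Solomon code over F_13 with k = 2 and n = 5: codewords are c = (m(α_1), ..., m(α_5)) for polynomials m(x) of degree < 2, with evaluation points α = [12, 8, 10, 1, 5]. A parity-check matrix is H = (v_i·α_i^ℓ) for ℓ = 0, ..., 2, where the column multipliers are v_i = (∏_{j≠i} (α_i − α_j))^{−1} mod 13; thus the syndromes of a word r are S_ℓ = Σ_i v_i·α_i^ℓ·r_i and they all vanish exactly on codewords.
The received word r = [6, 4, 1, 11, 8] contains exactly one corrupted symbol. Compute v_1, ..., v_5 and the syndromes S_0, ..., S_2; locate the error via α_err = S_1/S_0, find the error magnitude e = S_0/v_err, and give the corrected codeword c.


S = (5, 1, 8), error at position 2, error magnitude e = 8, c = [6, 9, 1, 11, 8].

Step 1: column multipliers v_i = (∏_{j≠i}(α_i − α_j))^{−1} mod 13.
  i = 1 (α = 12): (12−8)(12−10)(12−1)(12−5) = 4·2·11·7 = 616 ≡ 5, so v_1 = 5^{−1} = 8 (mod 13).
  i = 2 (α = 8): (8−12)(8−10)(8−1)(8−5) = (−4)·(−2)·7·3 = 168 ≡ 12, so v_2 = 12^{−1} = 12 (mod 13).
  i = 3 (α = 10): (10−12)(10−8)(10−1)(10−5) = (−2)·2·9·5 = −180 ≡ 2, so v_3 = 2^{−1} = 7 (mod 13).
  i = 4 (α = 1): (1−12)(1−8)(1−10)(1−5) = (−11)·(−7)·(−9)·(−4) = 2772 ≡ 3, so v_4 = 3^{−1} = 9 (mod 13).
  i = 5 (α = 5): (5−12)(5−8)(5−10)(5−1) = (−7)·(−3)·(−5)·4 = −420 ≡ 9, so v_5 = 9^{−1} = 3 (mod 13).
  v = [8, 12, 7, 9, 3].
Step 2: syndromes of r = [6, 4, 1, 11, 8] (all sums mod 13).
  S_0 = Σ v_i r_i = 8·6 + 12·4 + 7·1 + 9·11 + 3·8 = 226 ≡ 5.
  S_1 = Σ v_i α_i r_i = 8·12·6 + 12·8·4 + 7·10·1 + 9·1·11 + 3·5·8 = 1249 ≡ 1.
  α_i^2 mod 13 = [1, 12, 9, 1, 12].
  S_2 = Σ v_i α_i^2 r_i = 8·1·6 + 12·12·4 + 7·9·1 + 9·1·11 + 3·12·8 = 1074 ≡ 8.
  S = (5, 1, 8) ≠ 0, so r is not a codeword (an error is present).
Step 3: locate the error. For a single error e at position i, S_ℓ = v_i·e·α_i^ℓ, so α_err = S_1/S_0.
  S_0^{−1} = 5^{−1} = 8 (mod 13), so α_err = 1·8 = 8 ≡ 8 = α_2. Error position i = 2.
  Consistency check: S_2/S_1 = 8·1 = 8 ≡ 8 = α_err ✓ (single-error assumption holds).
Step 4: error magnitude e = S_0/v_2 = S_0·∏_{j≠2}(α_2 − α_j) = 5·12 = 60 ≡ 8 (mod 13).
Step 5: correct position 2: c_2 = r_2 − e = 4 − 8 ≡ 9 (mod 13). Hence c = [6, 9, 1, 11, 8].
  Check: interpolating c through the α_i gives m(x) = 2 + 9·x (degree < 2) with m(α_i) = c_i for every i, so c is indeed a codeword.


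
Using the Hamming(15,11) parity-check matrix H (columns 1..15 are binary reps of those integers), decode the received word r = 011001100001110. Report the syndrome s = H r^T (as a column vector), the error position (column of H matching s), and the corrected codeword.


s = (1, 1, 1, 1)^T, error position = 15, corrected codeword c = 011001100001111

Compute s = H r^T mod 2 one row at a time:
  s_1 = 0 + 0 + 0 + 0 + 1 + 1 + 1 + 0 = 3 ≡ 1 (mod 2).
  s_2 = 0 + 0 + 1 + 1 + 1 + 1 + 1 + 0 = 5 ≡ 1 (mod 2).
  s_3 = 1 + 1 + 1 + 1 + 0 + 0 + 1 + 0 = 5 ≡ 1 (mod 2).
  s_4 = 0 + 1 + 0 + 1 + 0 + 0 + 1 + 0 = 3 ≡ 1 (mod 2).
s = (1, 1, 1, 1)^T — this equals column 15 of H (binary 1111), so error is at position 15.
Correct: flip bit 15 of r = 011001100001110 to get c = 011001100001111.


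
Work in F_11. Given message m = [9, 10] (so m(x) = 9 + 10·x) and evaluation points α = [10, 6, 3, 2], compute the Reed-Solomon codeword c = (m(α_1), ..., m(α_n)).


c = [10, 3, 6, 7]

Message polynomial: m(x) = 9 + 10·x (mod 11).
For each evaluation point α_i, compute m(α_i) mod 11:
  α_1 = 10: Horner steps 10 → 10, so m(10) = 10.
  α_2 = 6: Horner steps 10 → 3, so m(6) = 3.
  α_3 = 3: Horner steps 10 → 6, so m(3) = 6.
  α_4 = 2: Horner steps 10 → 7, so m(2) = 7.
Codeword c = [10, 3, 6, 7] ∈ F_11^4.


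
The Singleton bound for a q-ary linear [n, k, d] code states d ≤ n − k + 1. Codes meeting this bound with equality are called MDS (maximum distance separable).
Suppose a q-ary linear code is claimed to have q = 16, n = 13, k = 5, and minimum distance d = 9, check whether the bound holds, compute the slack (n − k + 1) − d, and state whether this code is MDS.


Singleton RHS = n − k + 1 = 9, slack = 0, bound satisfied, MDS.

Singleton bound: d ≤ n − k + 1.
Here n = 13, k = 5, so n − k + 1 = 9.
Given d = 9, check d ≤ 9: YES.
Slack = (n − k + 1) − d = 0.
The code is MDS (slack = 0).
Description: the claimed parameters are [13, 5, 9]_16; such a code would be MDS (meets Singleton bound).
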